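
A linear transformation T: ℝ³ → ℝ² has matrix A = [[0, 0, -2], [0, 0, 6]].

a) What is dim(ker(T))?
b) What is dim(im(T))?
dim(ker) = 2, dim(im) = 1

Observe that row 2 = -3 × row 1 (so the rows are linearly dependent).
Thus rank(A) = 1 (only one linearly independent row).
dim(im(T)) = rank(A) = 1.
By the rank-nullity theorem applied to T: ℝ³ → ℝ², rank(A) + nullity(A) = 3 (the domain dimension), so dim(ker(T)) = 3 - 1 = 2.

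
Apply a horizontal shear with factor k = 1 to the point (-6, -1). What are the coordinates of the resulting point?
(-7, -1)

Shear matrix for horizontal shear with factor k = 1:
[[1, 1], [0, 1]]
Result: (-6, -1) → (-7, -1)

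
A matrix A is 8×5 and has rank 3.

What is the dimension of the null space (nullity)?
2

The rank-nullity theorem for an m×n matrix states:
rank(A) + nullity(A) = n (the number of columns).
Here n = 5 and rank(A) = 3, so nullity(A) = 5 - 3 = 2.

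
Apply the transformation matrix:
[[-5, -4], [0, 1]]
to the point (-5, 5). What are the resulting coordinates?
(5, 5)

Matrix multiplication:
[[-5, -4], [0, 1]] × [-5, 5]ᵀ
= [-5×-5 + -4×5, 0×-5 + 1×5]ᵀ
= [5.0000, 5.0000]ᵀ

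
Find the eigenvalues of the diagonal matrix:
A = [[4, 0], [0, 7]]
λ₁ = 4, λ₂ = 7

The characteristic polynomial of A is det(A - λI) = (4 - λ)(7 - λ) = 0.
The roots are λ = 4 and λ = 7, so the eigenvalues are the diagonal entries.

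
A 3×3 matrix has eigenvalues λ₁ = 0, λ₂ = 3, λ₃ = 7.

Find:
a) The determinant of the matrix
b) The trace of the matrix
det = 0, trace = 10

Two standard eigenvalue identities:
- det(A) equals the product of the eigenvalues (counted with multiplicity).
- trace(A) equals the sum of the eigenvalues.
det(A) = (0)*(3)*(7) = 0.
trace(A) = 0 + 3 + 7 = 10.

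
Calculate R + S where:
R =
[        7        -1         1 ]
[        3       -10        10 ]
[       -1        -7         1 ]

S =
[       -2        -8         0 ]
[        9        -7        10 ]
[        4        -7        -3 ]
R + S =
[        5        -9         1 ]
[       12       -17        20 ]
[        3       -14        -2 ]

Matrix addition is elementwise: (R+S)[i][j] = R[i][j] + S[i][j].
  (R+S)[0][0] = (7) + (-2) = 5
  (R+S)[0][1] = (-1) + (-8) = -9
  (R+S)[0][2] = (1) + (0) = 1
  (R+S)[1][0] = (3) + (9) = 12
  (R+S)[1][1] = (-10) + (-7) = -17
  (R+S)[1][2] = (10) + (10) = 20
  (R+S)[2][0] = (-1) + (4) = 3
  (R+S)[2][1] = (-7) + (-7) = -14
  (R+S)[2][2] = (1) + (-3) = -2
R + S =
[        5        -9         1 ]
[       12       -17        20 ]
[        3       -14        -2 ]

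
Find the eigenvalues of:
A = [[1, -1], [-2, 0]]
λ = -1, 2

Solve det(A - λI) = 0. For a 2×2 matrix this is λ² - (trace)λ + det = 0.
trace(A) = 1 + 0 = 1.
det(A) = (1)*(0) - (-1)*(-2) = 0 - 2 = -2.
Characteristic equation: λ² - (1)λ + (-2) = 0.
Discriminant: (1)² - 4*(-2) = 1 + 8 = 9.
Roots: λ = (1 ± √9) / 2 = -1, 2.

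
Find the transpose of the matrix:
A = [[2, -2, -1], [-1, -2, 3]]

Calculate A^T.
[[2, -1], [-2, -2], [-1, 3]]

The transpose sends entry (i,j) to (j,i); rows become columns.
Row 0 of A: [2, -2, -1] -> column 0 of A^T.
Row 1 of A: [-1, -2, 3] -> column 1 of A^T.
A^T = [[2, -1], [-2, -2], [-1, 3]]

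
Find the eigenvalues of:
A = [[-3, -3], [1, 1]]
λ = -2, 0

Solve det(A - λI) = 0. For a 2×2 matrix this is λ² - (trace)λ + det = 0.
trace(A) = -3 + 1 = -2.
det(A) = (-3)*(1) - (-3)*(1) = -3 + 3 = 0.
Characteristic equation: λ² - (-2)λ + (0) = 0.
Discriminant: (-2)² - 4*(0) = 4 - 0 = 4.
Roots: λ = (-2 ± √4) / 2 = -2, 0.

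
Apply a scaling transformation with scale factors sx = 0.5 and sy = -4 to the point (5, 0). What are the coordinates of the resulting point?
(2.5, 0)

Scaling matrix:
[[0.50, 0], [0, -4]]
Result: (5 × 0.5, 0 × -4) = (2.5, 0)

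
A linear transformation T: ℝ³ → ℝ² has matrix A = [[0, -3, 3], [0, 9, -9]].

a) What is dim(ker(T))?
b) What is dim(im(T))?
dim(ker) = 2, dim(im) = 1

Observe that row 2 = -3 × row 1 (so the rows are linearly dependent).
Thus rank(A) = 1 (only one linearly independent row).
dim(im(T)) = rank(A) = 1.
By the rank-nullity theorem applied to T: ℝ³ → ℝ², rank(A) + nullity(A) = 3 (the domain dimension), so dim(ker(T)) = 3 - 1 = 2.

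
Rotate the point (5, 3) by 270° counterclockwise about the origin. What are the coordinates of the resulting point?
(3, -5)

Rotation matrix R(θ) = [[cos θ, -sin θ], [sin θ, cos θ]]; for θ = 270°:
R = [[0, 1], [-1, 0]]
Result: R × [5, 3]ᵀ = [0·5 + (1)·3, -1·5 + (0)·3]ᵀ = (3, -5)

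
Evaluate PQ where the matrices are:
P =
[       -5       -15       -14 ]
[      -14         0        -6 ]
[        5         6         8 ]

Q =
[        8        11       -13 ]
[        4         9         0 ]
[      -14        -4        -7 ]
PQ =
[       96      -134       163 ]
[      -28      -130       224 ]
[      -48        77      -121 ]

Matrix multiplication: (PQ)[i][j] = sum over k of P[i][k] * Q[k][j].
  (PQ)[0][0] = (-5)*(8) + (-15)*(4) + (-14)*(-14) = 96
  (PQ)[0][1] = (-5)*(11) + (-15)*(9) + (-14)*(-4) = -134
  (PQ)[0][2] = (-5)*(-13) + (-15)*(0) + (-14)*(-7) = 163
  (PQ)[1][0] = (-14)*(8) + (0)*(4) + (-6)*(-14) = -28
  (PQ)[1][1] = (-14)*(11) + (0)*(9) + (-6)*(-4) = -130
  (PQ)[1][2] = (-14)*(-13) + (0)*(0) + (-6)*(-7) = 224
  (PQ)[2][0] = (5)*(8) + (6)*(4) + (8)*(-14) = -48
  (PQ)[2][1] = (5)*(11) + (6)*(9) + (8)*(-4) = 77
  (PQ)[2][2] = (5)*(-13) + (6)*(0) + (8)*(-7) = -121
PQ =
[       96      -134       163 ]
[      -28      -130       224 ]
[      -48        77      -121 ]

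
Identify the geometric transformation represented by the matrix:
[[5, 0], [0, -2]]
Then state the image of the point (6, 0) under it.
non-uniform scaling by (5, -2); image of (6, 0) is (30, 0)

This is diagonal with distinct entries, so it scales the x-axis by 5 and the y-axis by -2.
The matrix [[5, 0], [0, -2]] represents: non-uniform scaling by (5, -2).
Applying it to (6, 0): [5·6 + 0·0, 0·6 + -2·0] = (30, 0).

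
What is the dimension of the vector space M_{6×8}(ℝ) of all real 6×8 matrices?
Dimension = 48

A real 6×8 matrix is determined by its 6·8 = 48 independent entries.
A standard basis is {E_ij : 1 ≤ i ≤ 6, 1 ≤ j ≤ 8}, where E_ij has a 1 in position (i, j) and 0 elsewhere — there are 48 such matrices, and they are linearly independent and span M_{6×8}(ℝ).
Therefore dim(M_{6×8}(ℝ)) = 48.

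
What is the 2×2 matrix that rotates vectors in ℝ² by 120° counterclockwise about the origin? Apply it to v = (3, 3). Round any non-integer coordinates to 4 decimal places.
R = [[-1/2, -√3/2], [√3/2, -1/2]]; R·v = (-4.0981, 1.0981)

A counterclockwise rotation by angle θ in ℝ² has matrix R(θ) = [[cos θ, -sin θ], [sin θ, cos θ]].
For θ = 120°: cos θ = -1/2, sin θ = √3/2.
R(120°) = [[-1/2, -√3/2], [√3/2, -1/2]].
R·v = [-1/2·3 + (-√3/2)·3, √3/2·3 + -1/2·3] = (-4.0981, 1.0981).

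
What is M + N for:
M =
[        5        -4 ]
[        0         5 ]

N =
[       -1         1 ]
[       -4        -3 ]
M + N =
[        4        -3 ]
[       -4         2 ]

Matrix addition is elementwise: (M+N)[i][j] = M[i][j] + N[i][j].
  (M+N)[0][0] = (5) + (-1) = 4
  (M+N)[0][1] = (-4) + (1) = -3
  (M+N)[1][0] = (0) + (-4) = -4
  (M+N)[1][1] = (5) + (-3) = 2
M + N =
[        4        -3 ]
[       -4         2 ]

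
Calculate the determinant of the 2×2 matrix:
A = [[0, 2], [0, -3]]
0

For A = [[a, b], [c, d]], det(A) = a*d - b*c.
det(A) = (0)*(-3) - (2)*(0) = 0 - 0 = 0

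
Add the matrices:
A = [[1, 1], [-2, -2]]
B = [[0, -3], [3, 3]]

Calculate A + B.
[[1, -2], [1, 1]]

Add corresponding elements:
(1)+(0)=1
(1)+(-3)=-2
(-2)+(3)=1
(-2)+(3)=1
A + B = [[1, -2], [1, 1]]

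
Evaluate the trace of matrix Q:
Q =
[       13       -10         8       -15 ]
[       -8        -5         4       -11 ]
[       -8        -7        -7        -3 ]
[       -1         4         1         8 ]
tr(Q) = 13 - 5 - 7 + 8 = 9

The trace of a square matrix is the sum of its diagonal entries.
Diagonal entries of Q: Q[0][0] = 13, Q[1][1] = -5, Q[2][2] = -7, Q[3][3] = 8.
tr(Q) = 13 - 5 - 7 + 8 = 9.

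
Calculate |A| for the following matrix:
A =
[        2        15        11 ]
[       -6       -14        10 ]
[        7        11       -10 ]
det(A) = 562

Expand along row 0 (cofactor expansion): det(A) = a*(e*i - f*h) - b*(d*i - f*g) + c*(d*h - e*g), where the 3×3 is [[a, b, c], [d, e, f], [g, h, i]].
Minor M_00 = (-14)*(-10) - (10)*(11) = 140 - 110 = 30.
Minor M_01 = (-6)*(-10) - (10)*(7) = 60 - 70 = -10.
Minor M_02 = (-6)*(11) - (-14)*(7) = -66 + 98 = 32.
det(A) = (2)*(30) - (15)*(-10) + (11)*(32) = 60 + 150 + 352 = 562.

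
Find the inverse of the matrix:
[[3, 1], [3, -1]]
[[1/6, 1/6], [1/2, -1/2]]

For [[a,b],[c,d]], inverse = (1/det)·[[d,-b],[-c,a]]
det = 3·-1 - 1·3 = -6
Inverse = (1/-6)·[[-1, -1], [-3, 3]]
        = [[1/6, 1/6], [1/2, -1/2]]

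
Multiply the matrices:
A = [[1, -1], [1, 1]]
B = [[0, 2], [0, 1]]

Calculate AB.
[[0, 1], [0, 3]]

Each entry (i,j) of AB = sum over k of A[i][k]*B[k][j].
(AB)[0][0] = (1)*(0) + (-1)*(0) = 0
(AB)[0][1] = (1)*(2) + (-1)*(1) = 1
(AB)[1][0] = (1)*(0) + (1)*(0) = 0
(AB)[1][1] = (1)*(2) + (1)*(1) = 3
AB = [[0, 1], [0, 3]]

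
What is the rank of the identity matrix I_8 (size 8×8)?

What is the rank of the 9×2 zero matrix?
rank(I_8) = 8, rank(0) = 0

The identity I_8 has 8 columns that are the standard basis vectors e_1, …, e_8. These are linearly independent, so all 8 columns are pivots and rank(I_8) = 8.
The 9×2 zero matrix has every entry zero, so every row is the zero row and there are no pivots; rank(0) = 0.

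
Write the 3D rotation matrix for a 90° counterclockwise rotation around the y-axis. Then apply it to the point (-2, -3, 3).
R = [[0, 0, 1], [0, 1, 0], [-1, 0, 0]]; R·(-2, -3, 3) = (3, -3, 2)

Rotation matrix for 90° around y-axis:
cos(90°) = 0, sin(90°) = 1
R = [[0, 0, 1], [0, 1, 0], [-1, 0, 0]]
Apply to (-2, -3, 3): R·[-2, -3, 3]ᵀ = (3, -3, 2)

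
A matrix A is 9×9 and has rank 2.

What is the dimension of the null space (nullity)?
7

The rank-nullity theorem for an m×n matrix states:
rank(A) + nullity(A) = n (the number of columns).
Here n = 9 and rank(A) = 2, so nullity(A) = 9 - 2 = 7.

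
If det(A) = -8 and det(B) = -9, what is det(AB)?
72

Use the multiplicative property of determinants: det(AB) = det(A)*det(B).
det(AB) = (-8)*(-9) = 72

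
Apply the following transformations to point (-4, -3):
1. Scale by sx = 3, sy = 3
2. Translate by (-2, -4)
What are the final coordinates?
(-14, -13)

Step 1: Scale (-4, -3) by (sx, sy) = (3, 3) → (-12, -9)
Step 2: Translate by (-2, -4) → (-14, -13)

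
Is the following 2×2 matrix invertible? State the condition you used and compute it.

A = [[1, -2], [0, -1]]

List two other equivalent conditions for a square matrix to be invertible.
Yes, invertible; det(A) = -1 ≠ 0. Equivalent conditions: rank(A) = 2; Ax = 0 has only the trivial solution; 0 is not an eigenvalue; the columns of A are linearly independent.

To check invertibility, compute det(A).
The given matrix is triangular, so det(A) equals the product of its diagonal entries = -1 ≠ 0.
Since det(A) ≠ 0, A is invertible.
Equivalent conditions for a square matrix A to be invertible:
- rank(A) = 2 (full rank).
- The homogeneous system Ax = 0 has only the trivial solution x = 0.
- 0 is not an eigenvalue of A.
- The columns (equivalently rows) of A are linearly independent.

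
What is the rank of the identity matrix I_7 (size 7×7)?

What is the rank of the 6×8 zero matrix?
rank(I_7) = 7, rank(0) = 0

The identity I_7 has 7 columns that are the standard basis vectors e_1, …, e_7. These are linearly independent, so all 7 columns are pivots and rank(I_7) = 7.
The 6×8 zero matrix has every entry zero, so every row is the zero row and there are no pivots; rank(0) = 0.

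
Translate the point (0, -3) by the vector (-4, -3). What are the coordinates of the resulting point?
(-4, -6)

Translation by (-4, -3):
x' = 0 + -4 = -4
y' = -3 + -3 = -6
Homogeneous matrix: [[1, 0, -4], [0, 1, -3], [0, 0, 1]]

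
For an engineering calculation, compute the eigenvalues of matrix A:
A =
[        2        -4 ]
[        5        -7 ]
λ = -3, -2

Solve det(A - λI) = 0. For a 2×2 matrix the characteristic equation is λ² - (trace)λ + det = 0.
trace(A) = a + d = 2 - 7 = -5.
det(A) = a*d - b*c = (2)*(-7) - (-4)*(5) = -14 + 20 = 6.
Characteristic equation: λ² - (-5)λ + (6) = 0.
Discriminant = (-5)² - 4*(6) = 25 - 24 = 1.
λ = (-5 ± √1) / 2 = (-5 ± 1) / 2 = -3, -2.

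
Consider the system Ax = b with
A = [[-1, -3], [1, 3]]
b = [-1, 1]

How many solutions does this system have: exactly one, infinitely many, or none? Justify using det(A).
Infinitely many solutions

det(A) = (-1)*(3) - (-3)*(1) = 0, so A is singular (column 2 is 3 times column 1).
b = [-1, 1] = 1 * column 1 of A, so b lies in the column space of A.
A singular matrix whose right-hand side is in its column space gives a 1-parameter family of solutions — infinitely many.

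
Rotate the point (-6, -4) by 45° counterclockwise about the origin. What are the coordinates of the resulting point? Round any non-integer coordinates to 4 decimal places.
(-1.4142, -7.0711)

Rotation matrix R(θ) = [[cos θ, -sin θ], [sin θ, cos θ]]; for θ = 45°:
R = [[√2/2, -√2/2], [√2/2, √2/2]]
Result: R × [-6, -4]ᵀ = [√2/2·-6 + (-√2/2)·-4, √2/2·-6 + (√2/2)·-4]ᵀ = (-1.4142, -7.0711)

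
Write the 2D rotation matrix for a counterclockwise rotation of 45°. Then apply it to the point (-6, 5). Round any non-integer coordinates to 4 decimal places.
R = [[√2/2, -√2/2], [√2/2, √2/2]]; R·(-6, 5) = (-7.7782, -0.7071)

Rotation matrix formula: R(θ) = [[cos θ, -sin θ], [sin θ, cos θ]]
For θ = 45°:
cos(45°) = √2/2
sin(45°) = √2/2
R = [[√2/2, -√2/2], [√2/2, √2/2]]
Apply to (-6, 5): [√2/2·-6 + (-√2/2)·5, √2/2·-6 + √2/2·5] = (-7.7782, -0.7071)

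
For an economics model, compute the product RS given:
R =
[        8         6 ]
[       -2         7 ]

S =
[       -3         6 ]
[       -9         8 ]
RS =
[      -78        96 ]
[      -57        44 ]

Matrix multiplication: (RS)[i][j] = sum over k of R[i][k] * S[k][j].
  (RS)[0][0] = (8)*(-3) + (6)*(-9) = -78
  (RS)[0][1] = (8)*(6) + (6)*(8) = 96
  (RS)[1][0] = (-2)*(-3) + (7)*(-9) = -57
  (RS)[1][1] = (-2)*(6) + (7)*(8) = 44
RS =
[      -78        96 ]
[      -57        44 ]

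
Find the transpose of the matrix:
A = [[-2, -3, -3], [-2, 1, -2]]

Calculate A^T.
[[-2, -2], [-3, 1], [-3, -2]]

The transpose sends entry (i,j) to (j,i); rows become columns.
Row 0 of A: [-2, -3, -3] -> column 0 of A^T.
Row 1 of A: [-2, 1, -2] -> column 1 of A^T.
A^T = [[-2, -2], [-3, 1], [-3, -2]]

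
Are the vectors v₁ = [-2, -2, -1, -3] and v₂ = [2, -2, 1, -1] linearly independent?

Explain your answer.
Yes, linearly independent

Two vectors are linearly dependent iff one is a scalar multiple of the other.
No single scalar k satisfies v₂ = k·v₁ (the ratios of corresponding entries disagree), so v₁ and v₂ are linearly independent.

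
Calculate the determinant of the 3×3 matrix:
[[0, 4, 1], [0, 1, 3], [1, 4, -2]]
11

Expansion along first row:
det = 0·det([[1,3],[4,-2]]) - 4·det([[0,3],[1,-2]]) + 1·det([[0,1],[1,4]])
    = 0·(1·-2 - 3·4) - 4·(0·-2 - 3·1) + 1·(0·4 - 1·1)
    = 0·-14 - 4·-3 + 1·-1
    = 0 + 12 + -1 = 11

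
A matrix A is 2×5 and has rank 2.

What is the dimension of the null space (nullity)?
3

The rank-nullity theorem for an m×n matrix states:
rank(A) + nullity(A) = n (the number of columns).
Here n = 5 and rank(A) = 2, so nullity(A) = 5 - 2 = 3.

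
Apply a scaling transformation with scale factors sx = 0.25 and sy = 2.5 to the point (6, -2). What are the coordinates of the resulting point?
(1.5, -5.0)

Scaling matrix:
[[0.25, 0], [0, 2.50]]
Result: (6 × 0.25, -2 × 2.5) = (1.5, -5.0)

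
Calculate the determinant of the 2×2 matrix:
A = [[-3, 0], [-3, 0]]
0

For A = [[a, b], [c, d]], det(A) = a*d - b*c.
det(A) = (-3)*(0) - (0)*(-3) = 0 - 0 = 0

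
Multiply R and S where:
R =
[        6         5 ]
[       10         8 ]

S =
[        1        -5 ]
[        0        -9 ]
RS =
[        6       -75 ]
[       10      -122 ]

Matrix multiplication: (RS)[i][j] = sum over k of R[i][k] * S[k][j].
  (RS)[0][0] = (6)*(1) + (5)*(0) = 6
  (RS)[0][1] = (6)*(-5) + (5)*(-9) = -75
  (RS)[1][0] = (10)*(1) + (8)*(0) = 10
  (RS)[1][1] = (10)*(-5) + (8)*(-9) = -122
RS =
[        6       -75 ]
[       10      -122 ]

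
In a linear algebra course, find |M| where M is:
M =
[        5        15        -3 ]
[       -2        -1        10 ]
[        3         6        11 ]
det(M) = 452

Expand along row 0 (cofactor expansion): det(M) = a*(e*i - f*h) - b*(d*i - f*g) + c*(d*h - e*g), where the 3×3 is [[a, b, c], [d, e, f], [g, h, i]].
Minor M_00 = (-1)*(11) - (10)*(6) = -11 - 60 = -71.
Minor M_01 = (-2)*(11) - (10)*(3) = -22 - 30 = -52.
Minor M_02 = (-2)*(6) - (-1)*(3) = -12 + 3 = -9.
det(M) = (5)*(-71) - (15)*(-52) + (-3)*(-9) = -355 + 780 + 27 = 452.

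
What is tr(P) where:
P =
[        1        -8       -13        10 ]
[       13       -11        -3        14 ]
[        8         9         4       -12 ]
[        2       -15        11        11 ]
tr(P) = 1 - 11 + 4 + 11 = 5

The trace of a square matrix is the sum of its diagonal entries.
Diagonal entries of P: P[0][0] = 1, P[1][1] = -11, P[2][2] = 4, P[3][3] = 11.
tr(P) = 1 - 11 + 4 + 11 = 5.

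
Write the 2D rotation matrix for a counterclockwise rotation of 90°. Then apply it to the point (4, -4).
R = [[0, -1], [1, 0]]; R·(4, -4) = (4, 4)

Rotation matrix formula: R(θ) = [[cos θ, -sin θ], [sin θ, cos θ]]
For θ = 90°:
cos(90°) = 0
sin(90°) = 1
R = [[0, -1], [1, 0]]
Apply to (4, -4): [0·4 + (-1)·-4, 1·4 + 0·-4] = (4, 4)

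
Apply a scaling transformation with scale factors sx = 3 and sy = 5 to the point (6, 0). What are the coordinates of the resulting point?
(18, 0)

Scaling matrix:
[[3, 0], [0, 5]]
Result: (6 × 3, 0 × 5) = (18, 0)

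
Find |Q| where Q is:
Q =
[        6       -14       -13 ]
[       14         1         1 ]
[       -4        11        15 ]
det(Q) = 966

Expand along row 0 (cofactor expansion): det(Q) = a*(e*i - f*h) - b*(d*i - f*g) + c*(d*h - e*g), where the 3×3 is [[a, b, c], [d, e, f], [g, h, i]].
Minor M_00 = (1)*(15) - (1)*(11) = 15 - 11 = 4.
Minor M_01 = (14)*(15) - (1)*(-4) = 210 + 4 = 214.
Minor M_02 = (14)*(11) - (1)*(-4) = 154 + 4 = 158.
det(Q) = (6)*(4) - (-14)*(214) + (-13)*(158) = 24 + 2996 - 2054 = 966.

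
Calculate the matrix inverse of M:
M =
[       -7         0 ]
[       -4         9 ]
det(M) = -63
M⁻¹ =
[     -1/7         0 ]
[    -4/63       1/9 ]

For a 2×2 matrix M = [[a, b], [c, d]] with det(M) ≠ 0, M⁻¹ = (1/det(M)) * [[d, -b], [-c, a]].
det(M) = (-7)*(9) - (0)*(-4) = -63 - 0 = -63.
M⁻¹ = (1/-63) * [[9, 0], [4, -7]].
Dividing each entry by -63 and reducing:
M⁻¹ =
[     -1/7         0 ]
[    -4/63       1/9 ]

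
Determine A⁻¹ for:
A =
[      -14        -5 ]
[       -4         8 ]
det(A) = -132
A⁻¹ =
[    -2/33    -5/132 ]
[    -1/33      7/66 ]

For a 2×2 matrix A = [[a, b], [c, d]] with det(A) ≠ 0, A⁻¹ = (1/det(A)) * [[d, -b], [-c, a]].
det(A) = (-14)*(8) - (-5)*(-4) = -112 - 20 = -132.
A⁻¹ = (1/-132) * [[8, 5], [4, -14]].
Dividing each entry by -132 and reducing:
A⁻¹ =
[    -2/33    -5/132 ]
[    -1/33      7/66 ]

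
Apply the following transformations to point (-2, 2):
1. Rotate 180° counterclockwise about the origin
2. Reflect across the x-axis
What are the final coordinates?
(2, 2)

Step 1: Rotate 180° → (2, -2)
Step 2: Reflect across the x-axis → (2, 2)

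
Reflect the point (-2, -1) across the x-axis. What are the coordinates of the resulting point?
(-2, 1)

Reflection across x-axis: (-2, -1) → (-2, 1)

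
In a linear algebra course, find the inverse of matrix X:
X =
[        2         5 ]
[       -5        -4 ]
det(X) = 17
X⁻¹ =
[    -4/17     -5/17 ]
[     5/17      2/17 ]

For a 2×2 matrix X = [[a, b], [c, d]] with det(X) ≠ 0, X⁻¹ = (1/det(X)) * [[d, -b], [-c, a]].
det(X) = (2)*(-4) - (5)*(-5) = -8 + 25 = 17.
X⁻¹ = (1/17) * [[-4, -5], [5, 2]].
Dividing each entry by 17 and reducing:
X⁻¹ =
[    -4/17     -5/17 ]
[     5/17      2/17 ]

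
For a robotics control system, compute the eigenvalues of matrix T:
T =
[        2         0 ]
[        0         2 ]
λ = 2, 2

Solve det(T - λI) = 0. For a 2×2 matrix the characteristic equation is λ² - (trace)λ + det = 0.
trace(T) = a + d = 2 + 2 = 4.
det(T) = a*d - b*c = (2)*(2) - (0)*(0) = 4 - 0 = 4.
Characteristic equation: λ² - (4)λ + (4) = 0.
Discriminant = (4)² - 4*(4) = 16 - 16 = 0.
λ = (4 ± √0) / 2 = (4 ± 0) / 2 = 2, 2.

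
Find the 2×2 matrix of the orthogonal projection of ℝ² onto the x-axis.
[[1, 0], [0, 0]]

The orthogonal projection onto the line spanned by a nonzero vector u = (a, b) has matrix P = (u uᵀ) / (uᵀ u) = (1/(a² + b²)) · [[a², ab], [ab, b²]].
Here u = (1, 0), so a² + b² = 1 + 0 = 1.
P = (1/1) · [[1, 0], [0, 0]] = [[1, 0], [0, 0]].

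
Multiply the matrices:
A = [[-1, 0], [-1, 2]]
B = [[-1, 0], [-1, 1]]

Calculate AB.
[[1, 0], [-1, 2]]

Each entry (i,j) of AB = sum over k of A[i][k]*B[k][j].
(AB)[0][0] = (-1)*(-1) + (0)*(-1) = 1
(AB)[0][1] = (-1)*(0) + (0)*(1) = 0
(AB)[1][0] = (-1)*(-1) + (2)*(-1) = -1
(AB)[1][1] = (-1)*(0) + (2)*(1) = 2
AB = [[1, 0], [-1, 2]]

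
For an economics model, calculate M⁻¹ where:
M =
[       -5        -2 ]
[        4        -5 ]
det(M) = 33
M⁻¹ =
[    -5/33      2/33 ]
[    -4/33     -5/33 ]

For a 2×2 matrix M = [[a, b], [c, d]] with det(M) ≠ 0, M⁻¹ = (1/det(M)) * [[d, -b], [-c, a]].
det(M) = (-5)*(-5) - (-2)*(4) = 25 + 8 = 33.
M⁻¹ = (1/33) * [[-5, 2], [-4, -5]].
Dividing each entry by 33 and reducing:
M⁻¹ =
[    -5/33      2/33 ]
[    -4/33     -5/33 ]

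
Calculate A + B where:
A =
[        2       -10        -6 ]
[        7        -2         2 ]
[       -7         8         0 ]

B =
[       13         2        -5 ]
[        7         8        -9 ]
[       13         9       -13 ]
A + B =
[       15        -8       -11 ]
[       14         6        -7 ]
[        6        17       -13 ]

Matrix addition is elementwise: (A+B)[i][j] = A[i][j] + B[i][j].
  (A+B)[0][0] = (2) + (13) = 15
  (A+B)[0][1] = (-10) + (2) = -8
  (A+B)[0][2] = (-6) + (-5) = -11
  (A+B)[1][0] = (7) + (7) = 14
  (A+B)[1][1] = (-2) + (8) = 6
  (A+B)[1][2] = (2) + (-9) = -7
  (A+B)[2][0] = (-7) + (13) = 6
  (A+B)[2][1] = (8) + (9) = 17
  (A+B)[2][2] = (0) + (-13) = -13
A + B =
[       15        -8       -11 ]
[       14         6        -7 ]
[        6        17       -13 ]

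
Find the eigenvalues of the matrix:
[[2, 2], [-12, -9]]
λ = -6 and λ = -1

Characteristic equation: det(A - λI) = 0
λ² - (trace)λ + (det) = 0
λ² - (-7)λ + (6) = 0
λ² + 7λ + 6 = 0
Solving: λ = -6, -1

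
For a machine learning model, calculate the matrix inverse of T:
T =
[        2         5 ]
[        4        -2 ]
det(T) = -24
T⁻¹ =
[     1/12      5/24 ]
[      1/6     -1/12 ]

For a 2×2 matrix T = [[a, b], [c, d]] with det(T) ≠ 0, T⁻¹ = (1/det(T)) * [[d, -b], [-c, a]].
det(T) = (2)*(-2) - (5)*(4) = -4 - 20 = -24.
T⁻¹ = (1/-24) * [[-2, -5], [-4, 2]].
Dividing each entry by -24 and reducing:
T⁻¹ =
[     1/12      5/24 ]
[      1/6     -1/12 ]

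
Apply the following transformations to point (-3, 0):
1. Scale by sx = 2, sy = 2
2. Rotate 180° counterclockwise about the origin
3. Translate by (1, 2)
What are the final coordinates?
(7, 2)

Step 1: Scale → (-6, 0)
Step 2: Rotate 180° → (6, 0)
Step 3: Translate → (7, 2)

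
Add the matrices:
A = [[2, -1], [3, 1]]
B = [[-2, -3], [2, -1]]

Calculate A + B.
[[0, -4], [5, 0]]

Add corresponding elements:
(2)+(-2)=0
(-1)+(-3)=-4
(3)+(2)=5
(1)+(-1)=0
A + B = [[0, -4], [5, 0]]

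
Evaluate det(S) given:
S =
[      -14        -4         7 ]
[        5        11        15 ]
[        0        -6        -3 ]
det(S) = -1068

Expand along row 0 (cofactor expansion): det(S) = a*(e*i - f*h) - b*(d*i - f*g) + c*(d*h - e*g), where the 3×3 is [[a, b, c], [d, e, f], [g, h, i]].
Minor M_00 = (11)*(-3) - (15)*(-6) = -33 + 90 = 57.
Minor M_01 = (5)*(-3) - (15)*(0) = -15 - 0 = -15.
Minor M_02 = (5)*(-6) - (11)*(0) = -30 - 0 = -30.
det(S) = (-14)*(57) - (-4)*(-15) + (7)*(-30) = -798 - 60 - 210 = -1068.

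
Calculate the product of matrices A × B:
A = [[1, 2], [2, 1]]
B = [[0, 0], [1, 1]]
[[2, 2], [1, 1]]

Matrix multiplication:
C[0][0] = 1×0 + 2×1 = 2
C[0][1] = 1×0 + 2×1 = 2
C[1][0] = 2×0 + 1×1 = 1
C[1][1] = 2×0 + 1×1 = 1
Result: [[2, 2], [1, 1]]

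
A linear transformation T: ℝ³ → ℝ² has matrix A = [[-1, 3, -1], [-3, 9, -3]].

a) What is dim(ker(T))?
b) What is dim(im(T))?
dim(ker) = 2, dim(im) = 1

Observe that row 2 = 3 × row 1 (so the rows are linearly dependent).
Thus rank(A) = 1 (only one linearly independent row).
dim(im(T)) = rank(A) = 1.
By the rank-nullity theorem applied to T: ℝ³ → ℝ², rank(A) + nullity(A) = 3 (the domain dimension), so dim(ker(T)) = 3 - 1 = 2.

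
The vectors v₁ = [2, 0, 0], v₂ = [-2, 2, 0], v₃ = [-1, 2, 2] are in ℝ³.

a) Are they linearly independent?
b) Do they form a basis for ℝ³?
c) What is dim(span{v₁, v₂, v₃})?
Yes independent, yes basis, dim = 3

Stack v₁, v₂, v₃ as rows of a 3×3 matrix.
[[2, 0, 0]; [-2, 2, 0]; [-1, 2, 2]] is already lower triangular with nonzero diagonal entries (2, 2, 2), so its determinant is the product of the diagonal entries, det = (2)·(2)·(2) = 8 ≠ 0, and the rows are linearly independent.
Three linearly independent vectors in ℝ³ form a basis for ℝ³, so dim(span{v₁,v₂,v₃}) = 3.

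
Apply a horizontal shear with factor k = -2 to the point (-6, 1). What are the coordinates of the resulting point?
(-8, 1)

Shear matrix for horizontal shear with factor k = -2:
[[1, -2], [0, 1]]
Result: (-6, 1) → (-8, 1)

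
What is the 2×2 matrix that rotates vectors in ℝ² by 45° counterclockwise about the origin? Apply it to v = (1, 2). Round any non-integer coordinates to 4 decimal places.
R = [[√2/2, -√2/2], [√2/2, √2/2]]; R·v = (-0.7071, 2.1213)

A counterclockwise rotation by angle θ in ℝ² has matrix R(θ) = [[cos θ, -sin θ], [sin θ, cos θ]].
For θ = 45°: cos θ = √2/2, sin θ = √2/2.
R(45°) = [[√2/2, -√2/2], [√2/2, √2/2]].
R·v = [√2/2·1 + (-√2/2)·2, √2/2·1 + √2/2·2] = (-0.7071, 2.1213).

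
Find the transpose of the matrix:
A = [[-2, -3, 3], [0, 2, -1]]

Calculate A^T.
[[-2, 0], [-3, 2], [3, -1]]

The transpose sends entry (i,j) to (j,i); rows become columns.
Row 0 of A: [-2, -3, 3] -> column 0 of A^T.
Row 1 of A: [0, 2, -1] -> column 1 of A^T.
A^T = [[-2, 0], [-3, 2], [3, -1]]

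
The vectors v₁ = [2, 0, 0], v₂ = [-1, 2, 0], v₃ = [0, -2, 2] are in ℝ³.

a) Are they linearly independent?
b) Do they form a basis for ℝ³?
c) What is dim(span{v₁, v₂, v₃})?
Yes independent, yes basis, dim = 3

Stack v₁, v₂, v₃ as rows of a 3×3 matrix.
[[2, 0, 0]; [-1, 2, 0]; [0, -2, 2]] is already lower triangular with nonzero diagonal entries (2, 2, 2), so its determinant is the product of the diagonal entries, det = (2)·(2)·(2) = 8 ≠ 0, and the rows are linearly independent.
Three linearly independent vectors in ℝ³ form a basis for ℝ³, so dim(span{v₁,v₂,v₃}) = 3.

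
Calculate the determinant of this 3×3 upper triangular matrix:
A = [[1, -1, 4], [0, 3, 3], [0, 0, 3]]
9

The determinant of a triangular matrix is the product of its diagonal entries (the off-diagonal entries above the diagonal do not affect it).
det(A) = (1) * (3) * (3) = 9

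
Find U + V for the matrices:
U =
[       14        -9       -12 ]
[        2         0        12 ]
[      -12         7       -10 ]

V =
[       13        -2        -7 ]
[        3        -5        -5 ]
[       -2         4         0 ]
U + V =
[       27       -11       -19 ]
[        5        -5         7 ]
[      -14        11       -10 ]

Matrix addition is elementwise: (U+V)[i][j] = U[i][j] + V[i][j].
  (U+V)[0][0] = (14) + (13) = 27
  (U+V)[0][1] = (-9) + (-2) = -11
  (U+V)[0][2] = (-12) + (-7) = -19
  (U+V)[1][0] = (2) + (3) = 5
  (U+V)[1][1] = (0) + (-5) = -5
  (U+V)[1][2] = (12) + (-5) = 7
  (U+V)[2][0] = (-12) + (-2) = -14
  (U+V)[2][1] = (7) + (4) = 11
  (U+V)[2][2] = (-10) + (0) = -10
U + V =
[       27       -11       -19 ]
[        5        -5         7 ]
[      -14        11       -10 ]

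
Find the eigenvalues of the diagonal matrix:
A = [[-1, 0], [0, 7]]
λ₁ = -1, λ₂ = 7

The characteristic polynomial of A is det(A - λI) = (-1 - λ)(7 - λ) = 0.
The roots are λ = -1 and λ = 7, so the eigenvalues are the diagonal entries.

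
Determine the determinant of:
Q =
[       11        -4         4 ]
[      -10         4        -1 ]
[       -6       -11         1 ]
det(Q) = 395

Expand along row 0 (cofactor expansion): det(Q) = a*(e*i - f*h) - b*(d*i - f*g) + c*(d*h - e*g), where the 3×3 is [[a, b, c], [d, e, f], [g, h, i]].
Minor M_00 = (4)*(1) - (-1)*(-11) = 4 - 11 = -7.
Minor M_01 = (-10)*(1) - (-1)*(-6) = -10 - 6 = -16.
Minor M_02 = (-10)*(-11) - (4)*(-6) = 110 + 24 = 134.
det(Q) = (11)*(-7) - (-4)*(-16) + (4)*(134) = -77 - 64 + 536 = 395.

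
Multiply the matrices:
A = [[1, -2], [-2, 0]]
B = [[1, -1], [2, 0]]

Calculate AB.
[[-3, -1], [-2, 2]]

Each entry (i,j) of AB = sum over k of A[i][k]*B[k][j].
(AB)[0][0] = (1)*(1) + (-2)*(2) = -3
(AB)[0][1] = (1)*(-1) + (-2)*(0) = -1
(AB)[1][0] = (-2)*(1) + (0)*(2) = -2
(AB)[1][1] = (-2)*(-1) + (0)*(0) = 2
AB = [[-3, -1], [-2, 2]]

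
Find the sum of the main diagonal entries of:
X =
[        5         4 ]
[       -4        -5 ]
tr(X) = 5 - 5 = 0

The trace of a square matrix is the sum of its diagonal entries.
Diagonal entries of X: X[0][0] = 5, X[1][1] = -5.
tr(X) = 5 - 5 = 0.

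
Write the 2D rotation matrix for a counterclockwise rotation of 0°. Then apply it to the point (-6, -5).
R = [[1, 0], [0, 1]]; R·(-6, -5) = (-6, -5)

Rotation matrix formula: R(θ) = [[cos θ, -sin θ], [sin θ, cos θ]]
For θ = 0°:
cos(0°) = 1
sin(0°) = 0
R = [[1, 0], [0, 1]]
Apply to (-6, -5): [1·-6 + (0)·-5, 0·-6 + 1·-5] = (-6, -5)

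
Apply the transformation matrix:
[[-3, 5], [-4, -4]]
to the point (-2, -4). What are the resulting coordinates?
(-14, 24)

Matrix multiplication:
[[-3, 5], [-4, -4]] × [-2, -4]ᵀ
= [-3×-2 + 5×-4, -4×-2 + -4×-4]ᵀ
= [-14.0000, 24.0000]ᵀ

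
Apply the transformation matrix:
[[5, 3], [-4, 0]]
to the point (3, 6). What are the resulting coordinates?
(33, -12)

Matrix multiplication:
[[5, 3], [-4, 0]] × [3, 6]ᵀ
= [5×3 + 3×6, -4×3 + 0×6]ᵀ
= [33.0000, -12.0000]ᵀ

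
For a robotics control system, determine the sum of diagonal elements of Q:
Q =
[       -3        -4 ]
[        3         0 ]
tr(Q) = -3 + 0 = -3

The trace of a square matrix is the sum of its diagonal entries.
Diagonal entries of Q: Q[0][0] = -3, Q[1][1] = 0.
tr(Q) = -3 + 0 = -3.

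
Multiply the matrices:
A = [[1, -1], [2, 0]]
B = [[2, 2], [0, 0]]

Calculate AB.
[[2, 2], [4, 4]]

Each entry (i,j) of AB = sum over k of A[i][k]*B[k][j].
(AB)[0][0] = (1)*(2) + (-1)*(0) = 2
(AB)[0][1] = (1)*(2) + (-1)*(0) = 2
(AB)[1][0] = (2)*(2) + (0)*(0) = 4
(AB)[1][1] = (2)*(2) + (0)*(0) = 4
AB = [[2, 2], [4, 4]]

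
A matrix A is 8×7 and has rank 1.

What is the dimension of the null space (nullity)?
6

The rank-nullity theorem for an m×n matrix states:
rank(A) + nullity(A) = n (the number of columns).
Here n = 7 and rank(A) = 1, so nullity(A) = 7 - 1 = 6.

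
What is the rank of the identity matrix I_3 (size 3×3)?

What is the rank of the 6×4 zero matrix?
rank(I_3) = 3, rank(0) = 0

The identity I_3 has 3 columns that are the standard basis vectors e_1, …, e_3. These are linearly independent, so all 3 columns are pivots and rank(I_3) = 3.
The 6×4 zero matrix has every entry zero, so every row is the zero row and there are no pivots; rank(0) = 0.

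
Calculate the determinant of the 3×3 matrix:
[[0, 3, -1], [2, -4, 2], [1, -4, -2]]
22

Expansion along first row:
det = 0·det([[-4,2],[-4,-2]]) - 3·det([[2,2],[1,-2]]) + -1·det([[2,-4],[1,-4]])
    = 0·(-4·-2 - 2·-4) - 3·(2·-2 - 2·1) + -1·(2·-4 - -4·1)
    = 0·16 - 3·-6 + -1·-4
    = 0 + 18 + 4 = 22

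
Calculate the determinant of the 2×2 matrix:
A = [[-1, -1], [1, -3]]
4

For A = [[a, b], [c, d]], det(A) = a*d - b*c.
det(A) = (-1)*(-3) - (-1)*(1) = 3 - -1 = 4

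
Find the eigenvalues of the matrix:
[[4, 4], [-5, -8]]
λ = -6 and λ = 2

Characteristic equation: det(A - λI) = 0
λ² - (trace)λ + (det) = 0
λ² - (-4)λ + (-12) = 0
λ² + 4λ - 12 = 0
Solving: λ = -6, 2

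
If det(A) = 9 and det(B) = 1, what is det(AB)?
9

Use the multiplicative property of determinants: det(AB) = det(A)*det(B).
det(AB) = (9)*(1) = 9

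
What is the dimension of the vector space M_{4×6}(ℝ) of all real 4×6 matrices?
Dimension = 24

A real 4×6 matrix is determined by its 4·6 = 24 independent entries.
A standard basis is {E_ij : 1 ≤ i ≤ 4, 1 ≤ j ≤ 6}, where E_ij has a 1 in position (i, j) and 0 elsewhere — there are 24 such matrices, and they are linearly independent and span M_{4×6}(ℝ).
Therefore dim(M_{4×6}(ℝ)) = 24.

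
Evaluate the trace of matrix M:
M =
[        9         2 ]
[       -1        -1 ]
tr(M) = 9 - 1 = 8

The trace of a square matrix is the sum of its diagonal entries.
Diagonal entries of M: M[0][0] = 9, M[1][1] = -1.
tr(M) = 9 - 1 = 8.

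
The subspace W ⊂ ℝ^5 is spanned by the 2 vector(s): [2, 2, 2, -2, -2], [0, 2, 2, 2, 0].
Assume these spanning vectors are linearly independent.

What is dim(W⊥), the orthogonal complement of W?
dim(W⊥) = 3

For any subspace W of ℝ^n, dim(W) + dim(W⊥) = n (the whole-space dimension).
Here the given 2 vectors are linearly independent, so dim(W) = 2.
Thus dim(W⊥) = n - dim(W) = 5 - 2 = 3.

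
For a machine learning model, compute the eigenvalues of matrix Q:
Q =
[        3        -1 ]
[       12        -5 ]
λ = -3, 1

Solve det(Q - λI) = 0. For a 2×2 matrix the characteristic equation is λ² - (trace)λ + det = 0.
trace(Q) = a + d = 3 - 5 = -2.
det(Q) = a*d - b*c = (3)*(-5) - (-1)*(12) = -15 + 12 = -3.
Characteristic equation: λ² - (-2)λ + (-3) = 0.
Discriminant = (-2)² - 4*(-3) = 4 + 12 = 16.
λ = (-2 ± √16) / 2 = (-2 ± 4) / 2 = -3, 1.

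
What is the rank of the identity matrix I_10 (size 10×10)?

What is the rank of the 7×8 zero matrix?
rank(I_10) = 10, rank(0) = 0

The identity I_10 has 10 columns that are the standard basis vectors e_1, …, e_10. These are linearly independent, so all 10 columns are pivots and rank(I_10) = 10.
The 7×8 zero matrix has every entry zero, so every row is the zero row and there are no pivots; rank(0) = 0.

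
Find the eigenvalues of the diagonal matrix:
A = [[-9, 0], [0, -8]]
λ₁ = -9, λ₂ = -8

The characteristic polynomial of A is det(A - λI) = (-9 - λ)(-8 - λ) = 0.
The roots are λ = -9 and λ = -8, so the eigenvalues are the diagonal entries.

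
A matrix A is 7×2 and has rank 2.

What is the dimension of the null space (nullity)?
0

The rank-nullity theorem for an m×n matrix states:
rank(A) + nullity(A) = n (the number of columns).
Here n = 2 and rank(A) = 2, so nullity(A) = 2 - 2 = 0.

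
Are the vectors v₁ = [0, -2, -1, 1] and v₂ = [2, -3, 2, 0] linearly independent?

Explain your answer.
Yes, linearly independent

Two vectors are linearly dependent iff one is a scalar multiple of the other.
No single scalar k satisfies v₂ = k·v₁ (the ratios of corresponding entries disagree), so v₁ and v₂ are linearly independent.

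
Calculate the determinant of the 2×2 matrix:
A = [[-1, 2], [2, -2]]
-2

For A = [[a, b], [c, d]], det(A) = a*d - b*c.
det(A) = (-1)*(-2) - (2)*(2) = 2 - 4 = -2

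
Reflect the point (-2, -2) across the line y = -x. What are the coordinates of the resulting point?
(2, 2)

Reflection across line y = -x: (-2, -2) → (2, 2)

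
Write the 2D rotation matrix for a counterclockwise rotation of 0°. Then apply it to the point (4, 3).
R = [[1, 0], [0, 1]]; R·(4, 3) = (4, 3)

Rotation matrix formula: R(θ) = [[cos θ, -sin θ], [sin θ, cos θ]]
For θ = 0°:
cos(0°) = 1
sin(0°) = 0
R = [[1, 0], [0, 1]]
Apply to (4, 3): [1·4 + (0)·3, 0·4 + 1·3] = (4, 3)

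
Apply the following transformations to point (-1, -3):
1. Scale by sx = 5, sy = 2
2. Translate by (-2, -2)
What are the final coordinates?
(-7, -8)

Step 1: Scale (-1, -3) by (sx, sy) = (5, 2) → (-5, -6)
Step 2: Translate by (-2, -2) → (-7, -8)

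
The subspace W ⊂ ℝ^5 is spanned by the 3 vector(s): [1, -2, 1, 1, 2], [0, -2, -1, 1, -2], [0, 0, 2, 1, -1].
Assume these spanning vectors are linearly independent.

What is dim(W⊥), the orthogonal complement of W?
dim(W⊥) = 2

For any subspace W of ℝ^n, dim(W) + dim(W⊥) = n (the whole-space dimension).
Here the given 3 vectors are linearly independent, so dim(W) = 3.
Thus dim(W⊥) = n - dim(W) = 5 - 3 = 2.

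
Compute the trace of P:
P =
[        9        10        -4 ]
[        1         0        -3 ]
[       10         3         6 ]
tr(P) = 9 + 0 + 6 = 15

The trace of a square matrix is the sum of its diagonal entries.
Diagonal entries of P: P[0][0] = 9, P[1][1] = 0, P[2][2] = 6.
tr(P) = 9 + 0 + 6 = 15.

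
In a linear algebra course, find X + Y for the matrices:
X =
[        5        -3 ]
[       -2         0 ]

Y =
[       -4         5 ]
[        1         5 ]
X + Y =
[        1         2 ]
[       -1         5 ]

Matrix addition is elementwise: (X+Y)[i][j] = X[i][j] + Y[i][j].
  (X+Y)[0][0] = (5) + (-4) = 1
  (X+Y)[0][1] = (-3) + (5) = 2
  (X+Y)[1][0] = (-2) + (1) = -1
  (X+Y)[1][1] = (0) + (5) = 5
X + Y =
[        1         2 ]
[       -1         5 ]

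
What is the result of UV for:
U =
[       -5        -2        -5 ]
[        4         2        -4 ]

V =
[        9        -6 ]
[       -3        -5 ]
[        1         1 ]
UV =
[      -44        35 ]
[       26       -38 ]

Matrix multiplication: (UV)[i][j] = sum over k of U[i][k] * V[k][j].
  (UV)[0][0] = (-5)*(9) + (-2)*(-3) + (-5)*(1) = -44
  (UV)[0][1] = (-5)*(-6) + (-2)*(-5) + (-5)*(1) = 35
  (UV)[1][0] = (4)*(9) + (2)*(-3) + (-4)*(1) = 26
  (UV)[1][1] = (4)*(-6) + (2)*(-5) + (-4)*(1) = -38
UV =
[      -44        35 ]
[       26       -38 ]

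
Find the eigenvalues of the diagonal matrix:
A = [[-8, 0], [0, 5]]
λ₁ = -8, λ₂ = 5

The characteristic polynomial of A is det(A - λI) = (-8 - λ)(5 - λ) = 0.
The roots are λ = -8 and λ = 5, so the eigenvalues are the diagonal entries.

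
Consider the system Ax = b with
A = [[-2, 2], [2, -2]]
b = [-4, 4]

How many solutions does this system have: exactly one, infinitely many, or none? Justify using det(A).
Infinitely many solutions

det(A) = (-2)*(-2) - (2)*(2) = 0, so A is singular (column 2 is -1 times column 1).
b = [-4, 4] = 2 * column 1 of A, so b lies in the column space of A.
A singular matrix whose right-hand side is in its column space gives a 1-parameter family of solutions — infinitely many.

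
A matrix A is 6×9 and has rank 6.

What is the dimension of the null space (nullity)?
3

The rank-nullity theorem for an m×n matrix states:
rank(A) + nullity(A) = n (the number of columns).
Here n = 9 and rank(A) = 6, so nullity(A) = 9 - 6 = 3.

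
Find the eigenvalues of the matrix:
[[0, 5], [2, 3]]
λ = -2 and λ = 5

Characteristic equation: det(A - λI) = 0
λ² - (trace)λ + (det) = 0
λ² - (3)λ + (-10) = 0
λ² - 3λ - 10 = 0
Solving: λ = -2, 5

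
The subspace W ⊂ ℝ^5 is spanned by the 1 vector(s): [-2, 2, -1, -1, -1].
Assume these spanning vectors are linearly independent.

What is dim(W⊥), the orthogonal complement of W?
dim(W⊥) = 4

For any subspace W of ℝ^n, dim(W) + dim(W⊥) = n (the whole-space dimension).
Here the given 1 vectors are linearly independent, so dim(W) = 1.
Thus dim(W⊥) = n - dim(W) = 5 - 1 = 4.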